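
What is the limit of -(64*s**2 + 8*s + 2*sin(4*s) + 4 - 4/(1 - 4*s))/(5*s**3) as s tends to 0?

832/15

Substitution gives 0/0 (the numerator vanishes to order 3).
Expand each term to order s^3: the coefficient of s^3 in -4·1/(1 - 4s) is -256 and in 2·sin(4s) is -64/3.
Lower-order terms cancel with the polynomial part, so the numerator is (-832/3)·s^3 + o(s^3), and the limit is (-832/3)/(-5) = 832/15.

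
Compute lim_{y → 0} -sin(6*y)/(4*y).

-3/2

Substitution gives 0/0.
Write it as (6/(-4))·sin(6y)/(6y); since sin(u)/u → 1, the limit is -3/2.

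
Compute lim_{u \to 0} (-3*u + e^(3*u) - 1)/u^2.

Direct substitution gives 0/0.
Apply L'Hôpital: lim (3*e^(3*u) - 3)/(2*u), still 0/0.
After 2 applications of L'Hôpital's rule the quotient is (9*e^(3*u))/(2); substituting u = 0 gives 9/2.

9/2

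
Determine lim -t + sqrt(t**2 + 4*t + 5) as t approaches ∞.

This has the form ∞ − ∞. Multiply and divide by the conjugate √(t^2 + 4*t + 5) + t.
That gives (4t + 5) / (√(t^2 + 4*t + 5) + t).
Divide numerator and denominator by t: the limit is 4/(2·1) = 2.

2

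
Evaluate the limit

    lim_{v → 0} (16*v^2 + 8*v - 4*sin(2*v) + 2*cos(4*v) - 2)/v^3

Substitution gives 0/0; apply L'Hôpital's rule 3 times.
After differentiating numerator and denominator 3 times the quotient is (128*sin(4*v) + 32*cos(2*v))/(6); at v = 0 this is 16/3.

16/3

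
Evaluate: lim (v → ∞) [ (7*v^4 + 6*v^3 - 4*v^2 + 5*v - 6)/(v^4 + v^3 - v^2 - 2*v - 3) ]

Numerator and denominator both have degree 4.
Dividing every term by v^4, all lower-order terms vanish and the limit is the ratio of leading coefficients, 7/(1) = 7.

7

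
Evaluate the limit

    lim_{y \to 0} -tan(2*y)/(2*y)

Substitution gives 0/0.
Since tan(u)/u → 1 as u → 0, tan(2y)/(2y) → 1 and the limit is 2/(-2) = -1.

-1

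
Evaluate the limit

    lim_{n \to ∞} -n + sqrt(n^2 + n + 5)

1/2

An ∞ − ∞ form. Rationalising with the conjugate, the difference becomes (n + 5) / (√(n^2 + n + 5) + n).
For large n the denominator behaves like 2·n, so the quotient tends to 1/2 = 1/2.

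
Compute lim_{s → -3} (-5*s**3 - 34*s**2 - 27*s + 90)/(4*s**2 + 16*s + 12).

-21/4

At s = -3 both the top and bottom vanish — a removable singularity. Factoring out (s + 3) from each leaves (-5*s^2 - 19*s + 30)/(4*s + 4), which at s = -3 equals -21/4.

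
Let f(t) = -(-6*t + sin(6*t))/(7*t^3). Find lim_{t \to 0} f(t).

Direct substitution gives 0/0.
Apply L'Hôpital: lim (6*cos(6*t) - 6)/(-21*t^2), still 0/0.
Apply L'Hôpital: lim (-36*sin(6*t))/(-42*t), still 0/0.
After 3 applications of L'Hôpital's rule the quotient is (-216*cos(6*t))/(-42); substituting t = 0 gives 36/7.

36/7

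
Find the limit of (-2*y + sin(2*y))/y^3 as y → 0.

Direct substitution gives 0/0.
Apply L'Hôpital: lim (2*cos(2*y) - 2)/(3*y^2), still 0/0.
Apply L'Hôpital: lim (-4*sin(2*y))/(6*y), still 0/0.
After 3 applications of L'Hôpital's rule the quotient is (-8*cos(2*y))/(6); substituting y = 0 gives -4/3.

-4/3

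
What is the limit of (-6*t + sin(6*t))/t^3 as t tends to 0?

-36

Direct substitution gives 0/0.
Apply L'Hôpital: lim (6*cos(6*t) - 6)/(3*t^2), still 0/0.
Apply L'Hôpital: lim (-36*sin(6*t))/(6*t), still 0/0.
After 3 applications of L'Hôpital's rule the quotient is (-216*cos(6*t))/(6); substituting t = 0 gives -36.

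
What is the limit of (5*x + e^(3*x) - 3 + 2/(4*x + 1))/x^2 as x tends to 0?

73/2

Substitution gives 0/0 (the numerator vanishes to order 2).
Expand each term to order x^2: the coefficient of x^2 in e^(3x) is 9/2 and in 2·1/(1 + 4x) is 32.
Lower-order terms cancel with the polynomial part, so the numerator is (73/2)·x^2 + o(x^2), and the limit is (73/2)/(1) = 73/2.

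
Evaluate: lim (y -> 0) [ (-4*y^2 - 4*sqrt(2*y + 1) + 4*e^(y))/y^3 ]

-4/3

Substitution gives 0/0 (the numerator vanishes to order 3).
Expand each term to order y^3: the coefficient of y^3 in -4·√(1 + 2y) is -2 and in 4·e^(y) is 2/3.
Lower-order terms cancel with the polynomial part, so the numerator is (-4/3)·y^3 + o(y^3), and the limit is (-4/3)/(1) = -4/3.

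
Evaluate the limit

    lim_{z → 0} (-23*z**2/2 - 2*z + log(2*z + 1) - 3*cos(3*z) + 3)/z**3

8/3

Substitution gives 0/0 (the numerator vanishes to order 3).
Expand each term to order z^3: the coefficient of z^3 in ln(1 + 2z) is 8/3 and in -3·cos(3z) is 0.
Lower-order terms cancel with the polynomial part, so the numerator is (8/3)·z^3 + o(z^3), and the limit is (8/3)/(1) = 8/3.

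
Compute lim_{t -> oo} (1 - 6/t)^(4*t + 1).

e^(-24)

Write it as [(1 - 6/t)^t]^(4) · (1 - 6/t)^(1). The bracketed term tends to e^(-6) and the second factor to 1, so the limit is e^(-24).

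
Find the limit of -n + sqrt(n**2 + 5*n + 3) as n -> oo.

An ∞ − ∞ form. Rationalising with the conjugate, the difference becomes (5n + 3) / (√(n^2 + 5*n + 3) + n).
For large n the denominator behaves like 2·n, so the quotient tends to 5/2 = 5/2.

5/2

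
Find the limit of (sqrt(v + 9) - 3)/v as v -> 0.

A 0/0 form; rationalise with √(9 + v) + √9. This collapses the numerator to v, leaving 1/(√(9 + v) + √9) → 1/(2√9) = 1/6.

1/6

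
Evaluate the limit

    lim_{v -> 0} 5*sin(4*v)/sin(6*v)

10/3

Substitution gives 0/0.
Divide numerator and denominator by v: sin(4v)/v → 4 and sin(6v)/v → 6, so the limit is 5·4/6 = 10/3.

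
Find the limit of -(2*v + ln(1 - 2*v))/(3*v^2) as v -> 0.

Direct substitution gives 0/0.
Apply L'Hôpital: lim (2 - 2/(1 - 2*v))/(-6*v), still 0/0.
After 2 applications of L'Hôpital's rule the quotient is (-4/(1 - 2*v)^2)/(-6); substituting v = 0 gives 2/3.

2/3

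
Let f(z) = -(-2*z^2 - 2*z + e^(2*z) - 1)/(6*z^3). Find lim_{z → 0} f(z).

Direct substitution gives 0/0.
Apply L'Hôpital: lim (-4*z + 2*e^(2*z) - 2)/(-18*z^2), still 0/0.
Apply L'Hôpital: lim (4*e^(2*z) - 4)/(-36*z), still 0/0.
After 3 applications of L'Hôpital's rule the quotient is (8*e^(2*z))/(-36); substituting z = 0 gives -2/9.

-2/9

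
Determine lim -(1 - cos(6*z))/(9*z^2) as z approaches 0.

-2

Substitution gives 0/0.
Use (1 − cos u)/u² → 1/2 with u = 6z: the limit is 6²/(2·(-9)) = -2.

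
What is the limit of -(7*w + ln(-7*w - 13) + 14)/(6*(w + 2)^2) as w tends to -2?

49/12

Direct substitution gives 0/0.
Apply L'Hôpital: lim (7 - 7/(-7*w - 13))/(-12*w - 24), still 0/0.
After 2 applications of L'Hôpital's rule the quotient is (-49/(-7*w - 13)^2)/(-12); substituting w = -2 gives 49/12.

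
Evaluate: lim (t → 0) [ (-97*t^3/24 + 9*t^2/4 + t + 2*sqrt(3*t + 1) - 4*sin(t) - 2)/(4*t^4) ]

-405/256

Substitution gives 0/0 (the numerator vanishes to order 4).
Expand each term to order t^4: the coefficient of t^4 in 2·√(1 + 3t) is -405/64 and in -4·sin(t) is 0.
Lower-order terms cancel with the polynomial part, so the numerator is (-405/64)·t^4 + o(t^4), and the limit is (-405/64)/(4) = -405/256.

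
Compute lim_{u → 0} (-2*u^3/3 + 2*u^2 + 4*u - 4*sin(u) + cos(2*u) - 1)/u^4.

Substitution gives 0/0 (the numerator vanishes to order 4).
Expand each term to order u^4: the coefficient of u^4 in cos(2u) is 2/3 and in -4·sin(u) is 0.
Lower-order terms cancel with the polynomial part, so the numerator is (2/3)·u^4 + o(u^4), and the limit is (2/3)/(1) = 2/3.

2/3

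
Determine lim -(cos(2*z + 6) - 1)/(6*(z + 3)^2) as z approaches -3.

Direct substitution gives 0/0.
Apply L'Hôpital: lim (-2*sin(2*z + 6))/(-12*z - 36), still 0/0.
After 2 applications of L'Hôpital's rule the quotient is (-4*cos(2*z + 6))/(-12); substituting z = -3 gives 1/3.

1/3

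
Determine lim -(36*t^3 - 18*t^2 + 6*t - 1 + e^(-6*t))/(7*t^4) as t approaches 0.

-54/7

Direct substitution gives 0/0.
Apply L'Hôpital: lim (108*t^2 - 36*t + 6 - 6*e^(-6*t))/(-28*t^3), still 0/0.
Apply L'Hôpital: lim (216*t - 36 + 36*e^(-6*t))/(-84*t^2), still 0/0.
Apply L'Hôpital: lim (216 - 216*e^(-6*t))/(-168*t), still 0/0.
After 4 applications of L'Hôpital's rule the quotient is (1296*e^(-6*t))/(-168); substituting t = 0 gives -54/7.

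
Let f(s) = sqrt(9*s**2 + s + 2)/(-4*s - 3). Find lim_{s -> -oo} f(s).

For large |s|, √(9*s^2 + s + 2) ≈ √9·|s| and the denominator ≈ -4s.
Since s → −∞, |s| = −s, giving −√9/(-4) = 3/4.

3/4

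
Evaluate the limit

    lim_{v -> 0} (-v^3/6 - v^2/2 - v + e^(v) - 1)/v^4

1/24

Direct substitution gives 0/0.
Apply L'Hôpital: lim (-v^2/2 - v + e^(v) - 1)/(4*v^3), still 0/0.
Apply L'Hôpital: lim (-v + e^(v) - 1)/(12*v^2), still 0/0.
Apply L'Hôpital: lim (e^(v) - 1)/(24*v), still 0/0.
After 4 applications of L'Hôpital's rule the quotient is (e^(v))/(24); substituting v = 0 gives 1/24.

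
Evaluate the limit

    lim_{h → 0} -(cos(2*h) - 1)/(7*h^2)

2/7

Direct substitution gives 0/0.
Apply L'Hôpital: lim (-2*sin(2*h))/(-14*h), still 0/0.
After 2 applications of L'Hôpital's rule the quotient is (-4*cos(2*h))/(-14); substituting h = 0 gives 2/7.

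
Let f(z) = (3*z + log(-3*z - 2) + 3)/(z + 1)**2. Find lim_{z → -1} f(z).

Direct substitution gives 0/0.
Apply L'Hôpital: lim (3 - 3/(-3*z - 2))/(2*z + 2), still 0/0.
After 2 applications of L'Hôpital's rule the quotient is (-9/(-3*z - 2)^2)/(2); substituting z = -1 gives -9/2.

-9/2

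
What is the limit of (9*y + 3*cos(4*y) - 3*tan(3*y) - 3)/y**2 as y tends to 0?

Substitution gives 0/0 (the numerator vanishes to order 2).
Expand each term to order y^2: the coefficient of y^2 in -3·tan(3y) is 0 and in 3·cos(4y) is -24.
Lower-order terms cancel with the polynomial part, so the numerator is (-24)·y^2 + o(y^2), and the limit is (-24)/(1) = -24.

-24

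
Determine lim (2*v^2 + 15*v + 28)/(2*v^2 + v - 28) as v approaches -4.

1/15

Direct substitution gives 0/0, so factor. Both numerator and denominator have (v + 4) as a factor.
After cancelling, the expression reduces to (2*v + 7)/(2*v - 7).
Substituting v = -4 gives 1/15.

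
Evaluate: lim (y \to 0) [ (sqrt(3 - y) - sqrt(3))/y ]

-√(3)/6

A 0/0 form; rationalise with √(3 - y) + √3. This collapses the numerator to -y, leaving -1/(√(3 - y) + √3) → -1/(2√3) = -√(3)/6.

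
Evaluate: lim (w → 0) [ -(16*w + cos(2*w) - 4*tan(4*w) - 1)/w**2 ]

2

Substitution gives 0/0 (the numerator vanishes to order 2).
Expand each term to order w^2: the coefficient of w^2 in -4·tan(4w) is 0 and in cos(2w) is -2.
Lower-order terms cancel with the polynomial part, so the numerator is (-2)·w^2 + o(w^2), and the limit is (-2)/(-1) = 2.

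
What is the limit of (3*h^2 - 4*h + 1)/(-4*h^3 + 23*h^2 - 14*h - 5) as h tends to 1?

1/10

At h = 1 both the top and bottom vanish — a removable singularity. Factoring out (h - 1) from each leaves (3*h - 1)/(-4*h^2 + 19*h + 5), which at h = 1 equals 1/10.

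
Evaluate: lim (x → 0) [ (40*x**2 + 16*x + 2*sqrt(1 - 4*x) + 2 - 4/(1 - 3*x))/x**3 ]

Substitution gives 0/0 (the numerator vanishes to order 3).
Expand each term to order x^3: the coefficient of x^3 in -4·1/(1 - 3x) is -108 and in 2·√(1 - 4x) is -8.
Lower-order terms cancel with the polynomial part, so the numerator is (-116)·x^3 + o(x^3), and the limit is (-116)/(1) = -116.

-116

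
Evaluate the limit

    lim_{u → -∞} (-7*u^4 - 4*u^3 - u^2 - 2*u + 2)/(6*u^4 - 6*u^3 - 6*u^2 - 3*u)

Numerator and denominator both have degree 4.
Dividing every term by u^4, all lower-order terms vanish and the limit is the ratio of leading coefficients, -7/(6) = -7/6.

-7/6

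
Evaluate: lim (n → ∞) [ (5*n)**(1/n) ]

Base → ∞ and exponent → 0: an ∞^0 form.
Take logs: (1/n)·ln(5·n^1) = (ln 5 + 1·ln n)/n → 0.
So the limit is e^0 = 1.

1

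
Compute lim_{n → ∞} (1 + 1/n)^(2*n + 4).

e^(2)

Write it as [(1 + 1/n)^n]^(2) · (1 + 1/n)^(4). The bracketed term tends to e^(1) and the second factor to 1, so the limit is e^(2).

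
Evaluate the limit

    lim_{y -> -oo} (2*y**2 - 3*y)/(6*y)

-∞

The numerator has higher degree (2 > 1); the quotient behaves like (2/(6))·y^1 for large |y|.
As y → −∞ this diverges to -∞.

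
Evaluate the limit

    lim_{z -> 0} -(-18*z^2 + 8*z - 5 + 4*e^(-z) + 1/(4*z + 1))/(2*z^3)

97/3

Substitution gives 0/0 (the numerator vanishes to order 3).
Expand each term to order z^3: the coefficient of z^3 in 4·e^(-z) is -2/3 and in 1/(1 + 4z) is -64.
Lower-order terms cancel with the polynomial part, so the numerator is (-194/3)·z^3 + o(z^3), and the limit is (-194/3)/(-2) = 97/3.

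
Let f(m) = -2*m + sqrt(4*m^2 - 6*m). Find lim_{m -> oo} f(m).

-3/2

This has the form ∞ − ∞. Multiply and divide by the conjugate √(4*m^2 - 6*m) + 2m.
That gives (-6m) / (√(4*m^2 - 6*m) + 2m).
Divide numerator and denominator by m: the limit is -6/(2·2) = -3/2.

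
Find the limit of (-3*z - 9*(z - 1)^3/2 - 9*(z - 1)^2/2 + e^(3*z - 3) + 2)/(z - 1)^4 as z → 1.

Direct substitution gives 0/0.
Apply L'Hôpital: lim (-9*z - 27*(z - 1)^2/2 + 3*e^(3*z - 3) + 6)/(4*(z - 1)^3), still 0/0.
Apply L'Hôpital: lim (-27*z + 9*e^(3*z - 3) + 18)/(12*(z - 1)^2), still 0/0.
Apply L'Hôpital: lim (27*e^(3*z - 3) - 27)/(24*z - 24), still 0/0.
After 4 applications of L'Hôpital's rule the quotient is (81*e^(3*z - 3))/(24); substituting z = 1 gives 27/8.

27/8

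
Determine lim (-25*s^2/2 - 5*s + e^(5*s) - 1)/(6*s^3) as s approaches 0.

125/36

Direct substitution gives 0/0.
Apply L'Hôpital: lim (-25*s + 5*e^(5*s) - 5)/(18*s^2), still 0/0.
Apply L'Hôpital: lim (25*e^(5*s) - 25)/(36*s), still 0/0.
After 3 applications of L'Hôpital's rule the quotient is (125*e^(5*s))/(36); substituting s = 0 gives 125/36.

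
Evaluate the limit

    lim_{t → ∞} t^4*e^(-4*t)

0

Write as t^4/e^{4t}, an ∞/∞ form.
Exponential growth dominates any polynomial, so repeated L'Hôpital (or the standard result) gives 0.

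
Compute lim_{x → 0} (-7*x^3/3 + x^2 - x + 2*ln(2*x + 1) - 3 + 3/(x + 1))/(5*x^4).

-1

Substitution gives 0/0; apply L'Hôpital's rule 4 times.
After differentiating numerator and denominator 4 times the quotient is (-192/(2*x + 1)^4 + 72/(x + 1)^5)/(120); at x = 0 this is -1.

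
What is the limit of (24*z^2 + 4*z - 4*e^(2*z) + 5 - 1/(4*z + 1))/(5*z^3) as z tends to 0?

176/15

Substitution gives 0/0; apply L'Hôpital's rule 3 times.
After differentiating numerator and denominator 3 times the quotient is (-32*e^(2*z) + 384/(4*z + 1)^4)/(30); at z = 0 this is 176/15.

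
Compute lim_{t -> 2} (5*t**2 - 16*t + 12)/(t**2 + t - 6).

4/5

Direct substitution gives 0/0, so factor. Both numerator and denominator have (t - 2) as a factor.
After cancelling, the expression reduces to (5*t - 6)/(t + 3).
Substituting t = 2 gives 4/5.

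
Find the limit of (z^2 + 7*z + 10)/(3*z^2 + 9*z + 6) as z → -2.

-1

At z = -2 both the top and bottom vanish — a removable singularity. Factoring out (z + 2) from each leaves (z + 5)/(3*z + 3), which at z = -2 equals -1.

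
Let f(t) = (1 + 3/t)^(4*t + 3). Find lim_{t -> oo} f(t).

Let L be the limit and take ln: ln L = lim (4t + 3)·ln(1 + 3/t) = lim (4t + 3)·(3/t + O(1/t²)) = 12.
Hence L = e^(12).

e^(12)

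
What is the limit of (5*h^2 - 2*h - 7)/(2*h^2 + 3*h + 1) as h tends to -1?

12

Direct substitution gives 0/0, so factor. Both numerator and denominator have (h + 1) as a factor.
After cancelling, the expression reduces to (5*h - 7)/(2*h + 1).
Substituting h = -1 gives 12.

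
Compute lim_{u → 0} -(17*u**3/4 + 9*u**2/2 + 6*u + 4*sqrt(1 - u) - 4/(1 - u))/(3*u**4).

Substitution gives 0/0 (the numerator vanishes to order 4).
Expand each term to order u^4: the coefficient of u^4 in -4·1/(1 - u) is -4 and in 4·√(1 - u) is -5/32.
Lower-order terms cancel with the polynomial part, so the numerator is (-133/32)·u^4 + o(u^4), and the limit is (-133/32)/(-3) = 133/96.

133/96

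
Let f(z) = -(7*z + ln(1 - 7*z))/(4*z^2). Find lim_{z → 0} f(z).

49/8

Direct substitution gives 0/0.
Apply L'Hôpital: lim (7 - 7/(1 - 7*z))/(-8*z), still 0/0.
After 2 applications of L'Hôpital's rule the quotient is (-49/(1 - 7*z)^2)/(-8); substituting z = 0 gives 49/8.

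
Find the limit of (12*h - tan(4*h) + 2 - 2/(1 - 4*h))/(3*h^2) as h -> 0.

Substitution gives 0/0 (the numerator vanishes to order 2).
Expand each term to order h^2: the coefficient of h^2 in -2·1/(1 - 4h) is -32 and in −tan(4h) is 0.
Lower-order terms cancel with the polynomial part, so the numerator is (-32)·h^2 + o(h^2), and the limit is (-32)/(3) = -32/3.

-32/3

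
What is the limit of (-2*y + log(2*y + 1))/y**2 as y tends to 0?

Direct substitution gives 0/0.
Apply L'Hôpital: lim (-2 + 2/(2*y + 1))/(2*y), still 0/0.
After 2 applications of L'Hôpital's rule the quotient is (-4/(2*y + 1)^2)/(2); substituting y = 0 gives -2.

-2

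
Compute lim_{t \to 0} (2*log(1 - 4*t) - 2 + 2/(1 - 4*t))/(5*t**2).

Substitution gives 0/0; apply L'Hôpital's rule 2 times.
After differentiating numerator and denominator 2 times the quotient is (32*(-4*t - 1)/(4*t - 1)^3)/(10); at t = 0 this is 16/5.

16/5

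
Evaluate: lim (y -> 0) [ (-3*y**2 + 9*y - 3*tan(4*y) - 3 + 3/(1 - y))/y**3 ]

-61

Substitution gives 0/0 (the numerator vanishes to order 3).
Expand each term to order y^3: the coefficient of y^3 in -3·tan(4y) is -64 and in 3·1/(1 - y) is 3.
Lower-order terms cancel with the polynomial part, so the numerator is (-61)·y^3 + o(y^3), and the limit is (-61)/(1) = -61.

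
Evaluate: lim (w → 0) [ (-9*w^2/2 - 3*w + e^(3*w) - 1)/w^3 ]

9/2

Direct substitution gives 0/0.
Apply L'Hôpital: lim (-9*w + 3*e^(3*w) - 3)/(3*w^2), still 0/0.
Apply L'Hôpital: lim (9*e^(3*w) - 9)/(6*w), still 0/0.
After 3 applications of L'Hôpital's rule the quotient is (27*e^(3*w))/(6); substituting w = 0 gives 9/2.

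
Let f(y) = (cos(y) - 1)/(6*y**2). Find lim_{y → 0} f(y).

Direct substitution gives 0/0.
Apply L'Hôpital: lim (-sin(y))/(12*y), still 0/0.
After 2 applications of L'Hôpital's rule the quotient is (-cos(y))/(12); substituting y = 0 gives -1/12.

-1/12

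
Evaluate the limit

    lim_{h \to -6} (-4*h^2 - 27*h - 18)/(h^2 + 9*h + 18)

-7

Direct substitution gives 0/0, so factor. Both numerator and denominator have (h + 6) as a factor.
After cancelling, the expression reduces to (-4*h - 3)/(h + 3).
Substituting h = -6 gives -7.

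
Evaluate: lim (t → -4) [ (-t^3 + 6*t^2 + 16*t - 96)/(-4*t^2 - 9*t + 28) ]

-80/23

Since t = -4 makes numerator and denominator zero, (t + 4) divides both.
Cancelling it gives (-t^2 + 10*t - 24)/(7 - 4*t); now plug in t = -4 to get -80/23.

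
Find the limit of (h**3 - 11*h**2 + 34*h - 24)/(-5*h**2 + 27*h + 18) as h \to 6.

-10/33

Direct substitution gives 0/0, so factor. Both numerator and denominator have (h - 6) as a factor.
After cancelling, the expression reduces to (h^2 - 5*h + 4)/(-5*h - 3).
Substituting h = 6 gives -10/33.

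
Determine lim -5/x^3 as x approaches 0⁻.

As x → 0⁻, (x) → 0⁻, so (x)^3 → 0⁻ and -5/(x)^3 → ∞.

∞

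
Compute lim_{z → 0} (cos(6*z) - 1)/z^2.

-18

Direct substitution gives 0/0.
Apply L'Hôpital: lim (-6*sin(6*z))/(2*z), still 0/0.
After 2 applications of L'Hôpital's rule the quotient is (-36*cos(6*z))/(2); substituting z = 0 gives -18.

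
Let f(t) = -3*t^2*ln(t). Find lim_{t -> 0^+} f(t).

This is a 0·(−∞) form. Rewrite as -3·ln(t) / t^(−2) and apply L'Hôpital:
the derivative quotient is -3·(1/t) / (−2·t^(−3)) = (3/2)·t^2 → 0.

0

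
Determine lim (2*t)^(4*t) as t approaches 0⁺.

Base → 0⁺ and exponent → 0⁺: a 0^0 form.
Take logs: 4t·ln(2t). This is 0·(−∞); rewriting as ln(2t)/(1/(4t)) and applying L'Hôpital gives 0.
Hence the limit is e^0 = 1.

1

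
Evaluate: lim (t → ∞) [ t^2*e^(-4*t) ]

0

Write as t^2/e^{4t}, an ∞/∞ form.
Exponential growth dominates any polynomial, so repeated L'Hôpital (or the standard result) gives 0.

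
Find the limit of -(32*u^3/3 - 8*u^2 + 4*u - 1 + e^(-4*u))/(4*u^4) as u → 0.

Direct substitution gives 0/0.
Apply L'Hôpital: lim (32*u^2 - 16*u + 4 - 4*e^(-4*u))/(-16*u^3), still 0/0.
Apply L'Hôpital: lim (64*u - 16 + 16*e^(-4*u))/(-48*u^2), still 0/0.
Apply L'Hôpital: lim (64 - 64*e^(-4*u))/(-96*u), still 0/0.
After 4 applications of L'Hôpital's rule the quotient is (256*e^(-4*u))/(-96); substituting u = 0 gives -8/3.

-8/3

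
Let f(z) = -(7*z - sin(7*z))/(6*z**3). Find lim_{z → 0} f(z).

-343/36

Direct substitution gives 0/0.
Apply L'Hôpital: lim (7 - 7*cos(7*z))/(-18*z^2), still 0/0.
Apply L'Hôpital: lim (49*sin(7*z))/(-36*z), still 0/0.
After 3 applications of L'Hôpital's rule the quotient is (343*cos(7*z))/(-36); substituting z = 0 gives -343/36.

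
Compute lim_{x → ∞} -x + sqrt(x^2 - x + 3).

An ∞ − ∞ form. Rationalising with the conjugate, the difference becomes (-x + 3) / (√(x^2 - x + 3) + x).
For large x the denominator behaves like 2·x, so the quotient tends to -1/2 = -1/2.

-1/2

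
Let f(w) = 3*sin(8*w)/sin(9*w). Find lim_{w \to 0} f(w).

Substitution gives 0/0.
Divide numerator and denominator by w: sin(8w)/w → 8 and sin(9w)/w → 9, so the limit is 3·8/9 = 8/3.

8/3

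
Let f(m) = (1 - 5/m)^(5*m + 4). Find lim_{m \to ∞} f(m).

The base → 1 and the exponent → ∞: a 1^∞ form.
Take logarithms: (5m + 4)·ln(1 - 5/m). Since ln(1+u) ~ u for small u, this behaves like (5m)·(-5/m) → -25.
So the limit is e^(-25).

e^(-25)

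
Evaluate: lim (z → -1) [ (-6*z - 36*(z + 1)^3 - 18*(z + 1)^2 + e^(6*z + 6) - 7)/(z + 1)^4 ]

54

Direct substitution gives 0/0.
Apply L'Hôpital: lim (-36*z - 108*(z + 1)^2 + 6*e^(6*z + 6) - 42)/(4*(z + 1)^3), still 0/0.
Apply L'Hôpital: lim (-216*z + 36*e^(6*z + 6) - 252)/(12*(z + 1)^2), still 0/0.
Apply L'Hôpital: lim (216*e^(6*z + 6) - 216)/(24*z + 24), still 0/0.
After 4 applications of L'Hôpital's rule the quotient is (1296*e^(6*z + 6))/(24); substituting z = -1 gives 54.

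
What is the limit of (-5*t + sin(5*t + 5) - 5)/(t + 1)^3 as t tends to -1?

Direct substitution gives 0/0.
Apply L'Hôpital: lim (5*cos(5*t + 5) - 5)/(3*(t + 1)^2), still 0/0.
Apply L'Hôpital: lim (-25*sin(5*t + 5))/(6*t + 6), still 0/0.
After 3 applications of L'Hôpital's rule the quotient is (-125*cos(5*t + 5))/(6); substituting t = -1 gives -125/6.

-125/6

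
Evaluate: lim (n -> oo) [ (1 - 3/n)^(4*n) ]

e^(-12)

Let L be the limit and take ln: ln L = lim (4n)·ln(1 - 3/n) = lim (4n)·(-3/n + O(1/n²)) = -12.
Hence L = e^(-12).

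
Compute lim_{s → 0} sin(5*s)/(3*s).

Substitution gives 0/0.
Write it as (5/3)·sin(5s)/(5s); since sin(u)/u → 1, the limit is 5/3.

5/3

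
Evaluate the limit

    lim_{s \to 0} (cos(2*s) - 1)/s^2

Direct substitution gives 0/0.
Apply L'Hôpital: lim (-2*sin(2*s))/(2*s), still 0/0.
After 2 applications of L'Hôpital's rule the quotient is (-4*cos(2*s))/(2); substituting s = 0 gives -2.

-2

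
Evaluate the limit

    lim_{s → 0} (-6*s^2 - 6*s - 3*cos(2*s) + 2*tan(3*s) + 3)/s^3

18

Substitution gives 0/0; apply L'Hôpital's rule 3 times.
After differentiating numerator and denominator 3 times the quotient is (-24*sin(2*s) + 324*tan(3*s)^4 + 432*tan(3*s)^2 + 108)/(6); at s = 0 this is 18.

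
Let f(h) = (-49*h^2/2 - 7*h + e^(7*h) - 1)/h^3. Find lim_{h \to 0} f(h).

343/6

Direct substitution gives 0/0.
Apply L'Hôpital: lim (-49*h + 7*e^(7*h) - 7)/(3*h^2), still 0/0.
Apply L'Hôpital: lim (49*e^(7*h) - 49)/(6*h), still 0/0.
After 3 applications of L'Hôpital's rule the quotient is (343*e^(7*h))/(6); substituting h = 0 gives 343/6.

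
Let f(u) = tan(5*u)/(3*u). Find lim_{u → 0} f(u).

Substitution gives 0/0.
Since tan(θ)/θ → 1 as θ → 0, tan(5u)/(5u) → 1 and the limit is 5/3.

5/3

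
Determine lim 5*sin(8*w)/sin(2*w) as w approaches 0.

20

Substitution gives 0/0.
Divide numerator and denominator by w: sin(8w)/w → 8 and sin(2w)/w → 2, so the limit is 5·8/2 = 20.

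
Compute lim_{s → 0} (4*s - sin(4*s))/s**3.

32/3

Direct substitution gives 0/0.
Apply L'Hôpital: lim (4 - 4*cos(4*s))/(3*s^2), still 0/0.
Apply L'Hôpital: lim (16*sin(4*s))/(6*s), still 0/0.
After 3 applications of L'Hôpital's rule the quotient is (64*cos(4*s))/(6); substituting s = 0 gives 32/3.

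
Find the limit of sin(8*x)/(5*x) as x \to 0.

Substitution gives 0/0.
Write it as (8/5)·sin(8x)/(8x); since sin(u)/u → 1, the limit is 8/5.

8/5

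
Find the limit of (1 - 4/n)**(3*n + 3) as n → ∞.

e^(-12)

Let L be the limit and take ln: ln L = lim (3n + 3)·ln(1 - 4/n) = lim (3n + 3)·(-4/n + O(1/n²)) = -12.
Hence L = e^(-12).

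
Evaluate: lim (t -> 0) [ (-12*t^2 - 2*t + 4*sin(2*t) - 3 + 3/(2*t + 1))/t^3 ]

Substitution gives 0/0 (the numerator vanishes to order 3).
Expand each term to order t^3: the coefficient of t^3 in 3·1/(1 + 2t) is -24 and in 4·sin(2t) is -16/3.
Lower-order terms cancel with the polynomial part, so the numerator is (-88/3)·t^3 + o(t^3), and the limit is (-88/3)/(1) = -88/3.

-88/3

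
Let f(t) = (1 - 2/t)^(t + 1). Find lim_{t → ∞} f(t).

e^(-2)

Write it as [(1 - 2/t)^t]^(1) · (1 - 2/t)^(1). The bracketed term tends to e^(-2) and the second factor to 1, so the limit is e^(-2).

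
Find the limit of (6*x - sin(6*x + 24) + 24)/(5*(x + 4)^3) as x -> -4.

Direct substitution gives 0/0.
Apply L'Hôpital: lim (6 - 6*cos(6*x + 24))/(15*(x + 4)^2), still 0/0.
Apply L'Hôpital: lim (36*sin(6*x + 24))/(30*x + 120), still 0/0.
After 3 applications of L'Hôpital's rule the quotient is (216*cos(6*x + 24))/(30); substituting x = -4 gives 36/5.

36/5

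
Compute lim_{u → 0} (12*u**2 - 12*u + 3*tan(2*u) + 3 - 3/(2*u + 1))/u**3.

32

Substitution gives 0/0; apply L'Hôpital's rule 3 times.
After differentiating numerator and denominator 3 times the quotient is (144*tan(2*u)^2/cos(2*u)^2 + 48/cos(2*u)^2 + 144/(2*u + 1)^4)/(6); at u = 0 this is 32.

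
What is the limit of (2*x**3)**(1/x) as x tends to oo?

1

Base → ∞ and exponent → 0: an ∞^0 form.
Take logs: (1/x)·ln(2·x^3) = (ln 2 + 3·ln x)/x → 0.
So the limit is e^0 = 1.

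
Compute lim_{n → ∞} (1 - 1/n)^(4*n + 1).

Let L be the limit and take ln: ln L = lim (4n + 1)·ln(1 - 1/n) = lim (4n + 1)·(-1/n + O(1/n²)) = -4.
Hence L = e^(-4).

e^(-4)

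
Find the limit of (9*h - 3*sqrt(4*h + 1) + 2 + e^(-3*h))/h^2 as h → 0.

21/2

Substitution gives 0/0; apply L'Hôpital's rule 2 times.
After differentiating numerator and denominator 2 times the quotient is (9*e^(-3*h) + 12/(4*h + 1)^(3/2))/(2); at h = 0 this is 21/2.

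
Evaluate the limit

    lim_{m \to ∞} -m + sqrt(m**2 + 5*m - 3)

An ∞ − ∞ form. Rationalising with the conjugate, the difference becomes (5m - 3) / (√(m^2 + 5*m - 3) + m).
For large m the denominator behaves like 2·m, so the quotient tends to 5/2 = 5/2.

5/2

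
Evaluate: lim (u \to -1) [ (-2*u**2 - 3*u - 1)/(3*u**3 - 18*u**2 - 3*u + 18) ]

1/42

Direct substitution gives 0/0, so factor. Both numerator and denominator have (u + 1) as a factor.
After cancelling, the expression reduces to (-2*u - 1)/(3*u^2 - 21*u + 18).
Substituting u = -1 gives 1/42.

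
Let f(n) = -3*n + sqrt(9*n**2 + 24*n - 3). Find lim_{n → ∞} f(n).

4

An ∞ − ∞ form. Rationalising with the conjugate, the difference becomes (24n - 3) / (√(9*n^2 + 24*n - 3) + 3n).
For large n the denominator behaves like 2·3n, so the quotient tends to 24/6 = 4.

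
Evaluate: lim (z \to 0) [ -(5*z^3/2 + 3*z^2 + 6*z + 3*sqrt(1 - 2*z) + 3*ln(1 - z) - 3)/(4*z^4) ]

21/32

Substitution gives 0/0 (the numerator vanishes to order 4).
Expand each term to order z^4: the coefficient of z^4 in 3·√(1 - 2z) is -15/8 and in 3·ln(1 - z) is -3/4.
Lower-order terms cancel with the polynomial part, so the numerator is (-21/8)·z^4 + o(z^4), and the limit is (-21/8)/(-4) = 21/32.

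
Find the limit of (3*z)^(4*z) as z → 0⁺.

1

Base → 0⁺ and exponent → 0⁺: a 0^0 form.
Take logs: 4z·ln(3z). This is 0·(−∞); rewriting as ln(3z)/(1/(4z)) and applying L'Hôpital gives 0.
Hence the limit is e^0 = 1.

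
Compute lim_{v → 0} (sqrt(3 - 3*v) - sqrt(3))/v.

Substitution gives 0/0. Multiply numerator and denominator by the conjugate √(3 - 3v) + √3.
The numerator becomes (3 - 3v) − 3 = -3v, so the expression simplifies to -3/(√(3 - 3v) + √3).
Letting v → 0 gives -3/(2√3) = -√(3)/2.

-√(3)/2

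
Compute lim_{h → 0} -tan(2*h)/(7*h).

Substitution gives 0/0.
Since tan(u)/u → 1 as u → 0, tan(2h)/(2h) → 1 and the limit is 2/(-7) = -2/7.

-2/7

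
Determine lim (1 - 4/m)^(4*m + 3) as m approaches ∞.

e^(-16)

Write it as [(1 - 4/m)^m]^(4) · (1 - 4/m)^(3). The bracketed term tends to e^(-4) and the second factor to 1, so the limit is e^(-16).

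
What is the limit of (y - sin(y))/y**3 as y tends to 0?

Direct substitution gives 0/0.
Apply L'Hôpital: lim (1 - cos(y))/(3*y^2), still 0/0.
Apply L'Hôpital: lim (sin(y))/(6*y), still 0/0.
After 3 applications of L'Hôpital's rule the quotient is (cos(y))/(6); substituting y = 0 gives 1/6.

1/6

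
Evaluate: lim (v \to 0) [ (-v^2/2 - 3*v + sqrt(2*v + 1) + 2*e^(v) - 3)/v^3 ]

Substitution gives 0/0; apply L'Hôpital's rule 3 times.
After differentiating numerator and denominator 3 times the quotient is (2*e^(v) + 3/(2*v + 1)^(5/2))/(6); at v = 0 this is 5/6.

5/6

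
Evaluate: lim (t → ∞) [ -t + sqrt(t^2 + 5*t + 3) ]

5/2

An ∞ − ∞ form. Rationalising with the conjugate, the difference becomes (5t + 3) / (√(t^2 + 5*t + 3) + t).
For large t the denominator behaves like 2·t, so the quotient tends to 5/2 = 5/2.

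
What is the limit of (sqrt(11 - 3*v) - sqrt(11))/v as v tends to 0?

A 0/0 form; rationalise with √(11 - 3v) + √11. This collapses the numerator to -3v, leaving -3/(√(11 - 3v) + √11) → -3/(2√11) = -3*√(11)/22.

-3*√(11)/22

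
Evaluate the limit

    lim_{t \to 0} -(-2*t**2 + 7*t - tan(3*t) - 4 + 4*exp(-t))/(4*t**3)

29/12

Substitution gives 0/0 (the numerator vanishes to order 3).
Expand each term to order t^3: the coefficient of t^3 in −tan(3t) is -9 and in 4·e^(-t) is -2/3.
Lower-order terms cancel with the polynomial part, so the numerator is (-29/3)·t^3 + o(t^3), and the limit is (-29/3)/(-4) = 29/12.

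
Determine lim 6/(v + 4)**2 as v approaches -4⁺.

∞

As v → -4⁺, (v + 4) → 0⁺, so (v + 4)^2 → 0⁺ and 6/(v + 4)^2 → ∞.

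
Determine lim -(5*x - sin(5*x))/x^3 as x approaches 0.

-125/6

Direct substitution gives 0/0.
Apply L'Hôpital: lim (5 - 5*cos(5*x))/(-3*x^2), still 0/0.
Apply L'Hôpital: lim (25*sin(5*x))/(-6*x), still 0/0.
After 3 applications of L'Hôpital's rule the quotient is (125*cos(5*x))/(-6); substituting x = 0 gives -125/6.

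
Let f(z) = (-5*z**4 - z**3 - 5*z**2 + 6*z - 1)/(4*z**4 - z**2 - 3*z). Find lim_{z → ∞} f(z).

-5/4

Numerator and denominator both have degree 4.
Dividing every term by z^4, all lower-order terms vanish and the limit is the ratio of leading coefficients, -5/(4) = -5/4.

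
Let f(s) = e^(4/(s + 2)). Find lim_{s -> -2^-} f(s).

0

As s → -2⁻, 4/(s + 2) → −∞, so e^(4/(s + 2)) → 0.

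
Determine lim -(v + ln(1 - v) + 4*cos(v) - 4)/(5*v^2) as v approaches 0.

Substitution gives 0/0 (the numerator vanishes to order 2).
Expand each term to order v^2: the coefficient of v^2 in 4·cos(v) is -2 and in ln(1 - v) is -1/2.
Lower-order terms cancel with the polynomial part, so the numerator is (-5/2)·v^2 + o(v^2), and the limit is (-5/2)/(-5) = 1/2.

1/2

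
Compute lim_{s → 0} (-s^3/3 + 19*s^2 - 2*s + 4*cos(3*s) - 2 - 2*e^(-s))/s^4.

161/12

Substitution gives 0/0 (the numerator vanishes to order 4).
Expand each term to order s^4: the coefficient of s^4 in -2·e^(-s) is -1/12 and in 4·cos(3s) is 27/2.
Lower-order terms cancel with the polynomial part, so the numerator is (161/12)·s^4 + o(s^4), and the limit is (161/12)/(1) = 161/12.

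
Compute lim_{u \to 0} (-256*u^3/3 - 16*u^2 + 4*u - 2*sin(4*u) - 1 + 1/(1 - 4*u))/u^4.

256

Substitution gives 0/0 (the numerator vanishes to order 4).
Expand each term to order u^4: the coefficient of u^4 in -2·sin(4u) is 0 and in 1/(1 - 4u) is 256.
Lower-order terms cancel with the polynomial part, so the numerator is (256)·u^4 + o(u^4), and the limit is (256)/(1) = 256.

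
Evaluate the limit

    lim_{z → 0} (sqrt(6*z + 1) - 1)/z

3

A 0/0 form; rationalise with √(1 + 6z) + √1. This collapses the numerator to 6z, leaving 6/(√(1 + 6z) + √1) → 6/(2√1) = 3.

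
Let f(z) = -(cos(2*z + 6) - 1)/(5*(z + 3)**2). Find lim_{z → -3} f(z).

2/5

Direct substitution gives 0/0.
Apply L'Hôpital: lim (-2*sin(2*z + 6))/(-10*z - 30), still 0/0.
After 2 applications of L'Hôpital's rule the quotient is (-4*cos(2*z + 6))/(-10); substituting z = -3 gives 2/5.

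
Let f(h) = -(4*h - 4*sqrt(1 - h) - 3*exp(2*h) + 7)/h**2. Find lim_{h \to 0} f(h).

Substitution gives 0/0; apply L'Hôpital's rule 2 times.
After differentiating numerator and denominator 2 times the quotient is (-12*e^(2*h) + (1 - h)^(-3/2))/(-2); at h = 0 this is 11/2.

11/2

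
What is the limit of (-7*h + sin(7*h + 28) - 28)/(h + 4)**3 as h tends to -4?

Direct substitution gives 0/0.
Apply L'Hôpital: lim (7*cos(7*h + 28) - 7)/(3*(h + 4)^2), still 0/0.
Apply L'Hôpital: lim (-49*sin(7*h + 28))/(6*h + 24), still 0/0.
After 3 applications of L'Hôpital's rule the quotient is (-343*cos(7*h + 28))/(6); substituting h = -4 gives -343/6.

-343/6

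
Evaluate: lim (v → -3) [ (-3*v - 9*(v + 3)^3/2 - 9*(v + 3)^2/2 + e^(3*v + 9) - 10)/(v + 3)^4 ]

Direct substitution gives 0/0.
Apply L'Hôpital: lim (-9*v - 27*(v + 3)^2/2 + 3*e^(3*v + 9) - 30)/(4*(v + 3)^3), still 0/0.
Apply L'Hôpital: lim (-27*v + 9*e^(3*v + 9) - 90)/(12*(v + 3)^2), still 0/0.
Apply L'Hôpital: lim (27*e^(3*v + 9) - 27)/(24*v + 72), still 0/0.
After 4 applications of L'Hôpital's rule the quotient is (81*e^(3*v + 9))/(24); substituting v = -3 gives 27/8.

27/8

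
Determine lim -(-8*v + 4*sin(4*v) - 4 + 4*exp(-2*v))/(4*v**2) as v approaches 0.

-2

Substitution gives 0/0; apply L'Hôpital's rule 2 times.
After differentiating numerator and denominator 2 times the quotient is (-64*sin(4*v) + 16*e^(-2*v))/(-8); at v = 0 this is -2.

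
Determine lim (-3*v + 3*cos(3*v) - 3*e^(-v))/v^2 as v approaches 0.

-15

Substitution gives 0/0; apply L'Hôpital's rule 2 times.
After differentiating numerator and denominator 2 times the quotient is (-27*cos(3*v) - 3*e^(-v))/(2); at v = 0 this is -15.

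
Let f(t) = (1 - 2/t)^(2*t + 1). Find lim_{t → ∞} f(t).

e^(-4)

Write it as [(1 - 2/t)^t]^(2) · (1 - 2/t)^(1). The bracketed term tends to e^(-2) and the second factor to 1, so the limit is e^(-4).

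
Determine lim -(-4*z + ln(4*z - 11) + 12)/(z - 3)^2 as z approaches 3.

Direct substitution gives 0/0.
Apply L'Hôpital: lim (-4 + 4/(4*z - 11))/(6 - 2*z), still 0/0.
After 2 applications of L'Hôpital's rule the quotient is (-16/(4*z - 11)^2)/(-2); substituting z = 3 gives 8.

8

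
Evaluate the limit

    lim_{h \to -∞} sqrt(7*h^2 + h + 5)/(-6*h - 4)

√(7)/6

For large |h|, √(7*h^2 + h + 5) ≈ √7·|h| and the denominator ≈ -6h.
Since h → −∞, |h| = −h, giving −√7/(-6) = √(7)/6.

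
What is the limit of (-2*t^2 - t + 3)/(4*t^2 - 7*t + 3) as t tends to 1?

-5

Since t = 1 makes numerator and denominator zero, (t - 1) divides both.
Cancelling it gives (-2*t - 3)/(4*t - 3); now plug in t = 1 to get -5.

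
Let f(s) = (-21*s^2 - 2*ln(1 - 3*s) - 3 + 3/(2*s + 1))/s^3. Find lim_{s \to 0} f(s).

-6

Substitution gives 0/0; apply L'Hôpital's rule 3 times.
After differentiating numerator and denominator 3 times the quotient is (-108/(3*s - 1)^3 - 144/(2*s + 1)^4)/(6); at s = 0 this is -6.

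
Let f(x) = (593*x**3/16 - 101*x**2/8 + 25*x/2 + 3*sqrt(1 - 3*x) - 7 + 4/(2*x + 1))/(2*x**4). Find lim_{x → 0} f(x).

6977/256

Substitution gives 0/0 (the numerator vanishes to order 4).
Expand each term to order x^4: the coefficient of x^4 in 3·√(1 - 3x) is -1215/128 and in 4·1/(1 + 2x) is 64.
Lower-order terms cancel with the polynomial part, so the numerator is (6977/128)·x^4 + o(x^4), and the limit is (6977/128)/(2) = 6977/256.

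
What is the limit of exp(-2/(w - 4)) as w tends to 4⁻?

As w → 4⁻, -2/(w - 4) → +∞, so e^(-2/(w - 4)) → ∞.

∞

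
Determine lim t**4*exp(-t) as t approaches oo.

0

Write as t^4/e^{1t}, an ∞/∞ form.
Exponential growth dominates any polynomial, so repeated L'Hôpital (or the standard result) gives 0.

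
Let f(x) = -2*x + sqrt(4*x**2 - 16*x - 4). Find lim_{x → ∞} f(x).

-4

An ∞ − ∞ form. Rationalising with the conjugate, the difference becomes (-16x - 4) / (√(4*x^2 - 16*x - 4) + 2x).
For large x the denominator behaves like 2·2x, so the quotient tends to -16/4 = -4.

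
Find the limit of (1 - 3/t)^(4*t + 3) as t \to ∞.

The base → 1 and the exponent → ∞: a 1^∞ form.
Take logarithms: (4t + 3)·ln(1 - 3/t). Since ln(1+u) ~ u for small u, this behaves like (4t)·(-3/t) → -12.
So the limit is e^(-12).

e^(-12)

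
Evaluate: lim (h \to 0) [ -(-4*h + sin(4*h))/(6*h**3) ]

16/9

Direct substitution gives 0/0.
Apply L'Hôpital: lim (4*cos(4*h) - 4)/(-18*h^2), still 0/0.
Apply L'Hôpital: lim (-16*sin(4*h))/(-36*h), still 0/0.
After 3 applications of L'Hôpital's rule the quotient is (-64*cos(4*h))/(-36); substituting h = 0 gives 16/9.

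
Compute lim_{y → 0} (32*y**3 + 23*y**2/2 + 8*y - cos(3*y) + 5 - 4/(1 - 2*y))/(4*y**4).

Substitution gives 0/0 (the numerator vanishes to order 4).
Expand each term to order y^4: the coefficient of y^4 in -4·1/(1 - 2y) is -64 and in −cos(3y) is -27/8.
Lower-order terms cancel with the polynomial part, so the numerator is (-539/8)·y^4 + o(y^4), and the limit is (-539/8)/(4) = -539/32.

-539/32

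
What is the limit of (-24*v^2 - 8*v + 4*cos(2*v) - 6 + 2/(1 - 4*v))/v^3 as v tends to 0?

128

Substitution gives 0/0; apply L'Hôpital's rule 3 times.
After differentiating numerator and denominator 3 times the quotient is (32*sin(2*v) + 768/(4*v - 1)^4)/(6); at v = 0 this is 128.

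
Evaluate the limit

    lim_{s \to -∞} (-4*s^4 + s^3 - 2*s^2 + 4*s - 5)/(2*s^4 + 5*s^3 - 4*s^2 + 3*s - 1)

-2

Numerator and denominator both have degree 4.
Dividing every term by s^4, all lower-order terms vanish and the limit is the ratio of leading coefficients, -4/(2) = -2.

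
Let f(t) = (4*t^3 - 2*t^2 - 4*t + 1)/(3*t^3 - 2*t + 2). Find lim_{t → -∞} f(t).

4/3

Numerator and denominator both have degree 3.
Dividing every term by t^3, all lower-order terms vanish and the limit is the ratio of leading coefficients, 4/(3) = 4/3.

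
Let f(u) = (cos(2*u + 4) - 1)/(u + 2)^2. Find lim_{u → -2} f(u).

-2

Direct substitution gives 0/0.
Apply L'Hôpital: lim (-2*sin(2*u + 4))/(2*u + 4), still 0/0.
After 2 applications of L'Hôpital's rule the quotient is (-4*cos(2*u + 4))/(2); substituting u = -2 gives -2.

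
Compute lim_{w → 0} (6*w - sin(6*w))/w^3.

36

Direct substitution gives 0/0.
Apply L'Hôpital: lim (6 - 6*cos(6*w))/(3*w^2), still 0/0.
Apply L'Hôpital: lim (36*sin(6*w))/(6*w), still 0/0.
After 3 applications of L'Hôpital's rule the quotient is (216*cos(6*w))/(6); substituting w = 0 gives 36.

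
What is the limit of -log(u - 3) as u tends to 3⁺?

As u → 3⁺, u - 3 → 0⁺ and ln(u - 3) → −∞.
Multiplying by -1 gives ∞.

∞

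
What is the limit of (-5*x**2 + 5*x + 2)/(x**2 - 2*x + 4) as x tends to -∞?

-5

Numerator and denominator both have degree 2.
Dividing every term by x^2, all lower-order terms vanish and the limit is the ratio of leading coefficients, -5/(1) = -5.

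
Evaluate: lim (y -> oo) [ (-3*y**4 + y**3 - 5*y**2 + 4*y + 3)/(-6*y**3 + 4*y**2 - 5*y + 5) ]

The numerator has higher degree (4 > 3); the quotient behaves like (-3/(-6))·y^1 for large |y|.
As y → +∞ this diverges to ∞.

∞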